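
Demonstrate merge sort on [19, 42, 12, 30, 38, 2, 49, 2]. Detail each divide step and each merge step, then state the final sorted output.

Merge sort trace:

Split: [19, 42, 12, 30, 38, 2, 49, 2] -> [19, 42, 12, 30] and [38, 2, 49, 2]
  Split: [19, 42, 12, 30] -> [19, 42] and [12, 30]
    Split: [19, 42] -> [19] and [42]
    Merge: [19] + [42] -> [19, 42]
    Split: [12, 30] -> [12] and [30]
    Merge: [12] + [30] -> [12, 30]
  Merge: [19, 42] + [12, 30] -> [12, 19, 30, 42]
  Split: [38, 2, 49, 2] -> [38, 2] and [49, 2]
    Split: [38, 2] -> [38] and [2]
    Merge: [38] + [2] -> [2, 38]
    Split: [49, 2] -> [49] and [2]
    Merge: [49] + [2] -> [2, 49]
  Merge: [2, 38] + [2, 49] -> [2, 2, 38, 49]
Merge: [12, 19, 30, 42] + [2, 2, 38, 49] -> [2, 2, 12, 19, 30, 38, 42, 49]

Final sorted array: [2, 2, 12, 19, 30, 38, 42, 49]

The merge sort proceeds by recursively splitting the array and merging sorted halves.
After all merges, the sorted array is [2, 2, 12, 19, 30, 38, 42, 49].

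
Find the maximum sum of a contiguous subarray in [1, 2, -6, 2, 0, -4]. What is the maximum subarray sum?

Using Kadane's algorithm on [1, 2, -6, 2, 0, -4]:

Scanning through the array:
Position 1 (value 2): max_ending_here = 3, max_so_far = 3
Position 2 (value -6): max_ending_here = -3, max_so_far = 3
Position 3 (value 2): max_ending_here = 2, max_so_far = 3
Position 4 (value 0): max_ending_here = 2, max_so_far = 3
Position 5 (value -4): max_ending_here = -2, max_so_far = 3

Maximum subarray: [1, 2]
Maximum sum: 3

The maximum subarray is [1, 2] with sum 3. This subarray runs from index 0 to index 1.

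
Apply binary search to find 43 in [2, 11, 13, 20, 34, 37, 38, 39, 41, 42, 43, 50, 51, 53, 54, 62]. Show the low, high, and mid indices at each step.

Binary search for 43 in [2, 11, 13, 20, 34, 37, 38, 39, 41, 42, 43, 50, 51, 53, 54, 62]:

lo=0, hi=15, mid=7, arr[mid]=39 -> 39 < 43, search right half
lo=8, hi=15, mid=11, arr[mid]=50 -> 50 > 43, search left half
lo=8, hi=10, mid=9, arr[mid]=42 -> 42 < 43, search right half
lo=10, hi=10, mid=10, arr[mid]=43 -> Found target at index 10!

Binary search finds 43 at index 10 after 4 comparisons. The search repeatedly halves the search space by comparing with the middle element.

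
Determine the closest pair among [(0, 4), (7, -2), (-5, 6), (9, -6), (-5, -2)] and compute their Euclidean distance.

Computing all pairwise distances among 5 points:

d((0, 4), (7, -2)) = 9.2195
d((0, 4), (-5, 6)) = 5.3852
d((0, 4), (9, -6)) = 13.4536
d((0, 4), (-5, -2)) = 7.8102
d((7, -2), (-5, 6)) = 14.4222
d((7, -2), (9, -6)) = 4.4721 <-- minimum
d((7, -2), (-5, -2)) = 12.0
d((-5, 6), (9, -6)) = 18.4391
d((-5, 6), (-5, -2)) = 8.0
d((9, -6), (-5, -2)) = 14.5602

Closest pair: (7, -2) and (9, -6) with distance 4.4721

The closest pair is (7, -2) and (9, -6) with Euclidean distance 4.4721. For 5 points, brute-force pairwise comparison is shown above. For large n, the divide-and-conquer algorithm (sort by x, recurse on halves, check the dividing strip) achieves O(n log n).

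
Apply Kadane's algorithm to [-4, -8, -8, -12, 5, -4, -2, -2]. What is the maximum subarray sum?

Using Kadane's algorithm on [-4, -8, -8, -12, 5, -4, -2, -2]:

Scanning through the array:
Position 1 (value -8): max_ending_here = -8, max_so_far = -4
Position 2 (value -8): max_ending_here = -8, max_so_far = -4
Position 3 (value -12): max_ending_here = -12, max_so_far = -4
Position 4 (value 5): max_ending_here = 5, max_so_far = 5
Position 5 (value -4): max_ending_here = 1, max_so_far = 5
Position 6 (value -2): max_ending_here = -1, max_so_far = 5
Position 7 (value -2): max_ending_here = -2, max_so_far = 5

Maximum subarray: [5]
Maximum sum: 5

The maximum subarray is [5] with sum 5. This subarray runs from index 4 to index 4.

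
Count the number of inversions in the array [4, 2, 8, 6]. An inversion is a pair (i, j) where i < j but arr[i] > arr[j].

Finding inversions in [4, 2, 8, 6]:

(0, 1): arr[0]=4 > arr[1]=2
(2, 3): arr[2]=8 > arr[3]=6

Total inversions: 2

The array has 2 inversion(s): (0,1), (2,3). Each pair (i,j) satisfies i < j and arr[i] > arr[j].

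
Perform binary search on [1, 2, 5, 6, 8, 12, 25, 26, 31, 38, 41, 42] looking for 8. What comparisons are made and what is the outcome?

Binary search for 8 in [1, 2, 5, 6, 8, 12, 25, 26, 31, 38, 41, 42]:

lo=0, hi=11, mid=5, arr[mid]=12 -> 12 > 8, search left half
lo=0, hi=4, mid=2, arr[mid]=5 -> 5 < 8, search right half
lo=3, hi=4, mid=3, arr[mid]=6 -> 6 < 8, search right half
lo=4, hi=4, mid=4, arr[mid]=8 -> Found target at index 4!

Binary search finds 8 at index 4 after 4 comparisons. The search repeatedly halves the search space by comparing with the middle element.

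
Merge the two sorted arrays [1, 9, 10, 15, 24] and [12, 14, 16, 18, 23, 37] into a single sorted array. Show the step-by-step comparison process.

Merging process:

Compare 1 vs 12: take 1 from left. Merged: [1]
Compare 9 vs 12: take 9 from left. Merged: [1, 9]
Compare 10 vs 12: take 10 from left. Merged: [1, 9, 10]
Compare 15 vs 12: take 12 from right. Merged: [1, 9, 10, 12]
Compare 15 vs 14: take 14 from right. Merged: [1, 9, 10, 12, 14]
Compare 15 vs 16: take 15 from left. Merged: [1, 9, 10, 12, 14, 15]
Compare 24 vs 16: take 16 from right. Merged: [1, 9, 10, 12, 14, 15, 16]
Compare 24 vs 18: take 18 from right. Merged: [1, 9, 10, 12, 14, 15, 16, 18]
Compare 24 vs 23: take 23 from right. Merged: [1, 9, 10, 12, 14, 15, 16, 18, 23]
Compare 24 vs 37: take 24 from left. Merged: [1, 9, 10, 12, 14, 15, 16, 18, 23, 24]
Append remaining from right: [37]. Merged: [1, 9, 10, 12, 14, 15, 16, 18, 23, 24, 37]

Final merged array: [1, 9, 10, 12, 14, 15, 16, 18, 23, 24, 37]
Total comparisons: 10

The merged array is [1, 9, 10, 12, 14, 15, 16, 18, 23, 24, 37], requiring 10 comparisons. The merge step runs in O(n) time where n is the total number of elements.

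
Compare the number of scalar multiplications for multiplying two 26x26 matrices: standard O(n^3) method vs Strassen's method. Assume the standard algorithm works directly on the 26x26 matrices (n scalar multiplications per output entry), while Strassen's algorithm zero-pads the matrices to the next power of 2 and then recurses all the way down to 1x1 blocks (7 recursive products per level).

Matrix multiplication for 26x26 matrices:

Strassen's algorithm requires power-of-2 dimensions. Pad 26x26 to 32x32 (next power of 2).

Standard algorithm: 26^3 = 17576 multiplications
Strassen's algorithm: 7^(log2(32)) = 7^5 = 16807 multiplications
Savings: 17576 - 16807 = 769 multiplications

Standard: 17576 multiplications (26^3). Strassen: 16807 multiplications (7^5, after padding to 32x32). Strassen reduces 8 recursive multiplications to 7 at each level.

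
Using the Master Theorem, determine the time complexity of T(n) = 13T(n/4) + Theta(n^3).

Master Theorem for T(n) = 13T(n/4) + O(n^3):

a = 13, b = 4, c = 3
log_b(a) = log_4(13) = 1.8502

Case 3: c = 3 > log_4(13) = 1.8502
T(n) = O(n^3) = O(n^3)

For T(n) = 13T(n/4) + O(n^3): log_4(13) = 1.8502. This is Case 3 of the Master Theorem (c > log_b(a), work dominated by root), giving O(n^3).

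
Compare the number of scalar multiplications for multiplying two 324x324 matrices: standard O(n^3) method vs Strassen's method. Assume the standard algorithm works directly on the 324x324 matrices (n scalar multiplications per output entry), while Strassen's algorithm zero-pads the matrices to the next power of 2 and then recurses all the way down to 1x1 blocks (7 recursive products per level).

Matrix multiplication for 324x324 matrices:

Strassen's algorithm requires power-of-2 dimensions. Pad 324x324 to 512x512 (next power of 2).

Standard algorithm: 324^3 = 34012224 multiplications
Strassen's algorithm: 7^(log2(512)) = 7^9 = 40353607 multiplications
Difference: 34012224 - 40353607 = -6341383 (Strassen uses MORE here due to padding overhead — for small or just-over-power-of-2 n, padding can outweigh the per-level savings)

Standard: 34012224 multiplications (324^3). Strassen: 40353607 multiplications (7^9, after padding to 512x512). Strassen reduces 8 recursive multiplications to 7 at each level.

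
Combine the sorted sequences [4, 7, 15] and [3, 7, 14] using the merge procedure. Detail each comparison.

Merging process:

Compare 4 vs 3: take 3 from right. Merged: [3]
Compare 4 vs 7: take 4 from left. Merged: [3, 4]
Compare 7 vs 7: take 7 from left. Merged: [3, 4, 7]
Compare 15 vs 7: take 7 from right. Merged: [3, 4, 7, 7]
Compare 15 vs 14: take 14 from right. Merged: [3, 4, 7, 7, 14]
Append remaining from left: [15]. Merged: [3, 4, 7, 7, 14, 15]

Final merged array: [3, 4, 7, 7, 14, 15]
Total comparisons: 5

The merged array is [3, 4, 7, 7, 14, 15], requiring 5 comparisons. The merge step runs in O(n) time where n is the total number of elements.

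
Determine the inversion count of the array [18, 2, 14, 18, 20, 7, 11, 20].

Finding inversions in [18, 2, 14, 18, 20, 7, 11, 20]:

(0, 1): arr[0]=18 > arr[1]=2
(0, 2): arr[0]=18 > arr[2]=14
(0, 5): arr[0]=18 > arr[5]=7
(0, 6): arr[0]=18 > arr[6]=11
(2, 5): arr[2]=14 > arr[5]=7
(2, 6): arr[2]=14 > arr[6]=11
(3, 5): arr[3]=18 > arr[5]=7
(3, 6): arr[3]=18 > arr[6]=11
(4, 5): arr[4]=20 > arr[5]=7
(4, 6): arr[4]=20 > arr[6]=11

Total inversions: 10

The array has 10 inversion(s): (0,1), (0,2), (0,5), (0,6), (2,5), (2,6), (3,5), (3,6), (4,5), (4,6). Each pair (i,j) satisfies i < j and arr[i] > arr[j].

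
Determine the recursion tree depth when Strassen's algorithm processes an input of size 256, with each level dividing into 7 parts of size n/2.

For divide and conquer with division factor 2:

Problem sizes at each level:
Level 0: 256
Level 1: 128
Level 2: 64
Level 3: 32
Level 4: 16
Level 5: 8
Level 6: 4
Level 7: 2
Level 8: 1

The root is level 0 and the size-1 base case is level 8 (the tree spans levels 0 through 8, i.e. 9 levels counting the root), so the depth is the number of divisions: log_2(256) = 8

The recursion tree depth is log_2(256) = 8. At each level, the problem size is divided by 2, so it takes 8 divisions to reduce to a base case of size 1. The algorithm makes 7 recursive calls at each level.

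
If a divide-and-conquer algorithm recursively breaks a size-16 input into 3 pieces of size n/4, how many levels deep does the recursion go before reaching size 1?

For divide and conquer with division factor 4:

Problem sizes at each level:
Level 0: 16
Level 1: 4
Level 2: 1

The root is level 0 and the size-1 base case is level 2 (the tree spans levels 0 through 2, i.e. 3 levels counting the root), so the depth is the number of divisions: log_4(16) = 2

The recursion tree depth is log_4(16) = 2. At each level, the problem size is divided by 4, so it takes 2 divisions to reduce to a base case of size 1. The algorithm makes 3 recursive calls at each level.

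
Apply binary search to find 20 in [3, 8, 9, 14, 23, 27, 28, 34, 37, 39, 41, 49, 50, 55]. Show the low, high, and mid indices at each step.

Binary search for 20 in [3, 8, 9, 14, 23, 27, 28, 34, 37, 39, 41, 49, 50, 55]:

lo=0, hi=13, mid=6, arr[mid]=28 -> 28 > 20, search left half
lo=0, hi=5, mid=2, arr[mid]=9 -> 9 < 20, search right half
lo=3, hi=5, mid=4, arr[mid]=23 -> 23 > 20, search left half
lo=3, hi=3, mid=3, arr[mid]=14 -> 14 < 20, search right half
lo=4 > hi=3, target 20 not found

Binary search determines that 20 is not in the array after 4 comparisons. The search space was exhausted without finding the target.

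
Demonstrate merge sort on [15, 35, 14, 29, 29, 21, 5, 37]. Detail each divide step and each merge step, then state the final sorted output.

Merge sort trace:

Split: [15, 35, 14, 29, 29, 21, 5, 37] -> [15, 35, 14, 29] and [29, 21, 5, 37]
  Split: [15, 35, 14, 29] -> [15, 35] and [14, 29]
    Split: [15, 35] -> [15] and [35]
    Merge: [15] + [35] -> [15, 35]
    Split: [14, 29] -> [14] and [29]
    Merge: [14] + [29] -> [14, 29]
  Merge: [15, 35] + [14, 29] -> [14, 15, 29, 35]
  Split: [29, 21, 5, 37] -> [29, 21] and [5, 37]
    Split: [29, 21] -> [29] and [21]
    Merge: [29] + [21] -> [21, 29]
    Split: [5, 37] -> [5] and [37]
    Merge: [5] + [37] -> [5, 37]
  Merge: [21, 29] + [5, 37] -> [5, 21, 29, 37]
Merge: [14, 15, 29, 35] + [5, 21, 29, 37] -> [5, 14, 15, 21, 29, 29, 35, 37]

Final sorted array: [5, 14, 15, 21, 29, 29, 35, 37]

The merge sort proceeds by recursively splitting the array and merging sorted halves.
After all merges, the sorted array is [5, 14, 15, 21, 29, 29, 35, 37].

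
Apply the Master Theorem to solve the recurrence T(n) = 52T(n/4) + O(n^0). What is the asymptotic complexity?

Master Theorem for T(n) = 52T(n/4) + O(n^0):

a = 52, b = 4, c = 0
log_b(a) = log_4(52) = 2.8502

Case 1: c = 0 < log_4(52) = 2.8502
T(n) = O(n^(log_4 52))

For T(n) = 52T(n/4) + O(n^0): log_4(52) = 2.8502. This is Case 1 of the Master Theorem (c < log_b(a), work dominated by leaves), giving O(n^(log_4 52)).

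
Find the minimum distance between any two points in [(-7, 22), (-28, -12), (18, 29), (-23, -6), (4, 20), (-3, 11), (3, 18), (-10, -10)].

Computing all pairwise distances among 8 points:

d((-7, 22), (-28, -12)) = 39.9625
d((-7, 22), (18, 29)) = 25.9615
d((-7, 22), (-23, -6)) = 32.249
d((-7, 22), (4, 20)) = 11.1803
d((-7, 22), (-3, 11)) = 11.7047
d((-7, 22), (3, 18)) = 10.7703
d((-7, 22), (-10, -10)) = 32.1403
d((-28, -12), (18, 29)) = 61.6198
d((-28, -12), (-23, -6)) = 7.8102
d((-28, -12), (4, 20)) = 45.2548
d((-28, -12), (-3, 11)) = 33.9706
d((-28, -12), (3, 18)) = 43.1393
d((-28, -12), (-10, -10)) = 18.1108
d((18, 29), (-23, -6)) = 53.9073
d((18, 29), (4, 20)) = 16.6433
d((18, 29), (-3, 11)) = 27.6586
d((18, 29), (3, 18)) = 18.6011
d((18, 29), (-10, -10)) = 48.0104
d((-23, -6), (4, 20)) = 37.4833
d((-23, -6), (-3, 11)) = 26.2488
d((-23, -6), (3, 18)) = 35.3836
d((-23, -6), (-10, -10)) = 13.6015
d((4, 20), (-3, 11)) = 11.4018
d((4, 20), (3, 18)) = 2.2361 <-- minimum
d((4, 20), (-10, -10)) = 33.1059
d((-3, 11), (3, 18)) = 9.2195
d((-3, 11), (-10, -10)) = 22.1359
d((3, 18), (-10, -10)) = 30.8707

Closest pair: (4, 20) and (3, 18) with distance 2.2361

The closest pair is (4, 20) and (3, 18) with Euclidean distance 2.2361. For 8 points, brute-force pairwise comparison is shown above. For large n, the divide-and-conquer algorithm (sort by x, recurse on halves, check the dividing strip) achieves O(n log n).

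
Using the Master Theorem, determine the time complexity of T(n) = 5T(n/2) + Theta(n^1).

Master Theorem for T(n) = 5T(n/2) + O(n^1):

a = 5, b = 2, c = 1
log_b(a) = log_2(5) = 2.3219

Case 1: c = 1 < log_2(5) = 2.3219
T(n) = O(n^(log_2 5))

For T(n) = 5T(n/2) + O(n^1): log_2(5) = 2.3219. This is Case 1 of the Master Theorem (c < log_b(a), work dominated by leaves), giving O(n^(log_2 5)).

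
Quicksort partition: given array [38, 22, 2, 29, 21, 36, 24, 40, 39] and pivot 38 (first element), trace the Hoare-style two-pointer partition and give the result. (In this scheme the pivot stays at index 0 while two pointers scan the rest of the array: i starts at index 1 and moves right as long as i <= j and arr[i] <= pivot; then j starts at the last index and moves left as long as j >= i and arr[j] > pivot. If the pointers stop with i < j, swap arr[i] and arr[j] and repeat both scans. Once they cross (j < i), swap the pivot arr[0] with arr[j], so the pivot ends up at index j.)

Hoare-style two-pointer partition with pivot = 38:

Initial array: [38, 22, 2, 29, 21, 36, 24, 40, 39]

Pointers start at i = 1, j = 8.
i ends at 7, j ends at 6: the pointers have crossed (j < i), so scanning stops.

Swap pivot arr[0] with arr[6] to place pivot at position 6: [24, 22, 2, 29, 21, 36, 38, 40, 39]
Pivot position: 6

After partitioning with pivot 38, the array becomes [24, 22, 2, 29, 21, 36, 38, 40, 39]. The pivot is placed at index 6. All elements to the left of the pivot are <= 38, and all elements to the right are > 38.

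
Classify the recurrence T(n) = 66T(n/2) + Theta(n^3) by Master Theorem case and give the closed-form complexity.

Master Theorem for T(n) = 66T(n/2) + O(n^3):

a = 66, b = 2, c = 3
log_b(a) = log_2(66) = 6.0444

Case 1: c = 3 < log_2(66) = 6.0444
T(n) = O(n^(log_2 66))

For T(n) = 66T(n/2) + O(n^3): log_2(66) = 6.0444. This is Case 1 of the Master Theorem (c < log_b(a), work dominated by leaves), giving O(n^(log_2 66)).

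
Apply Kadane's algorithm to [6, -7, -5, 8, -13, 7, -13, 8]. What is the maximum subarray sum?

Using Kadane's algorithm on [6, -7, -5, 8, -13, 7, -13, 8]:

Scanning through the array:
Position 1 (value -7): max_ending_here = -1, max_so_far = 6
Position 2 (value -5): max_ending_here = -5, max_so_far = 6
Position 3 (value 8): max_ending_here = 8, max_so_far = 8
Position 4 (value -13): max_ending_here = -5, max_so_far = 8
Position 5 (value 7): max_ending_here = 7, max_so_far = 8
Position 6 (value -13): max_ending_here = -6, max_so_far = 8
Position 7 (value 8): max_ending_here = 8, max_so_far = 8

Maximum subarray: [8]
Maximum sum: 8

The maximum subarray is [8] with sum 8. This subarray runs from index 3 to index 3.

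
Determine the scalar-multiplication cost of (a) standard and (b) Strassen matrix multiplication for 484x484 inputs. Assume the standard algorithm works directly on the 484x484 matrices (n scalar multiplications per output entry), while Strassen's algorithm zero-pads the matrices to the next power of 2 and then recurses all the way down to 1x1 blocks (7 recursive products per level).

Matrix multiplication for 484x484 matrices:

Strassen's algorithm requires power-of-2 dimensions. Pad 484x484 to 512x512 (next power of 2).

Standard algorithm: 484^3 = 113379904 multiplications
Strassen's algorithm: 7^(log2(512)) = 7^9 = 40353607 multiplications
Savings: 113379904 - 40353607 = 73026297 multiplications

Standard: 113379904 multiplications (484^3). Strassen: 40353607 multiplications (7^9, after padding to 512x512). Strassen reduces 8 recursive multiplications to 7 at each level.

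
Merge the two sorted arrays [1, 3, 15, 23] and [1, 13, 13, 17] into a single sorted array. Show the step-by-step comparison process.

Merging process:

Compare 1 vs 1: take 1 from left. Merged: [1]
Compare 3 vs 1: take 1 from right. Merged: [1, 1]
Compare 3 vs 13: take 3 from left. Merged: [1, 1, 3]
Compare 15 vs 13: take 13 from right. Merged: [1, 1, 3, 13]
Compare 15 vs 13: take 13 from right. Merged: [1, 1, 3, 13, 13]
Compare 15 vs 17: take 15 from left. Merged: [1, 1, 3, 13, 13, 15]
Compare 23 vs 17: take 17 from right. Merged: [1, 1, 3, 13, 13, 15, 17]
Append remaining from left: [23]. Merged: [1, 1, 3, 13, 13, 15, 17, 23]

Final merged array: [1, 1, 3, 13, 13, 15, 17, 23]
Total comparisons: 7

The merged array is [1, 1, 3, 13, 13, 15, 17, 23], requiring 7 comparisons. The merge step runs in O(n) time where n is the total number of elements.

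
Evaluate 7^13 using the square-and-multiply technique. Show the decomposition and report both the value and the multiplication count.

Computing 7^13 by squaring (build up from 7^1; each line after the first costs one multiplication):

7^1 = 7
7^2 = (7^1)^2 = 7^2 = 49
7^3 = 7 * 7^2 = 7 * 49 = 343
7^6 = (7^3)^2 = 343^2 = 117649
7^12 = (7^6)^2 = 117649^2 = 13841287201
7^13 = 7 * 7^12 = 7 * 13841287201 = 96889010407

Result: 96889010407
Multiplications needed: 5 (5 lines after 7^1)

7^13 = 96889010407. Using exponentiation by squaring, this requires 5 multiplications. The key idea: if the exponent is even, square the half-power; if odd, multiply by the base once.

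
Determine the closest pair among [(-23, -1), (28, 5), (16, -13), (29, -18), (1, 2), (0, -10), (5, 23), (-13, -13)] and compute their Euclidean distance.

Computing all pairwise distances among 8 points:

d((-23, -1), (28, 5)) = 51.3517
d((-23, -1), (16, -13)) = 40.8044
d((-23, -1), (29, -18)) = 54.7083
d((-23, -1), (1, 2)) = 24.1868
d((-23, -1), (0, -10)) = 24.6982
d((-23, -1), (5, 23)) = 36.8782
d((-23, -1), (-13, -13)) = 15.6205
d((28, 5), (16, -13)) = 21.6333
d((28, 5), (29, -18)) = 23.0217
d((28, 5), (1, 2)) = 27.1662
d((28, 5), (0, -10)) = 31.7648
d((28, 5), (5, 23)) = 29.2062
d((28, 5), (-13, -13)) = 44.7772
d((16, -13), (29, -18)) = 13.9284
d((16, -13), (1, 2)) = 21.2132
d((16, -13), (0, -10)) = 16.2788
d((16, -13), (5, 23)) = 37.6431
d((16, -13), (-13, -13)) = 29.0
d((29, -18), (1, 2)) = 34.4093
d((29, -18), (0, -10)) = 30.0832
d((29, -18), (5, 23)) = 47.5079
d((29, -18), (-13, -13)) = 42.2966
d((1, 2), (0, -10)) = 12.0416 <-- minimum
d((1, 2), (5, 23)) = 21.3776
d((1, 2), (-13, -13)) = 20.5183
d((0, -10), (5, 23)) = 33.3766
d((0, -10), (-13, -13)) = 13.3417
d((5, 23), (-13, -13)) = 40.2492

Closest pair: (1, 2) and (0, -10) with distance 12.0416

The closest pair is (1, 2) and (0, -10) with Euclidean distance 12.0416. For 8 points, brute-force pairwise comparison is shown above. For large n, the divide-and-conquer algorithm (sort by x, recurse on halves, check the dividing strip) achieves O(n log n).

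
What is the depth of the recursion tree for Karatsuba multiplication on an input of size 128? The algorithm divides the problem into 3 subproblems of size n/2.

For divide and conquer with division factor 2:

Problem sizes at each level:
Level 0: 128
Level 1: 64
Level 2: 32
Level 3: 16
Level 4: 8
Level 5: 4
Level 6: 2
Level 7: 1

The root is level 0 and the size-1 base case is level 7 (the tree spans levels 0 through 7, i.e. 8 levels counting the root), so the depth is the number of divisions: log_2(128) = 7

The recursion tree depth is log_2(128) = 7. At each level, the problem size is divided by 2, so it takes 7 divisions to reduce to a base case of size 1. The algorithm makes 3 recursive calls at each level.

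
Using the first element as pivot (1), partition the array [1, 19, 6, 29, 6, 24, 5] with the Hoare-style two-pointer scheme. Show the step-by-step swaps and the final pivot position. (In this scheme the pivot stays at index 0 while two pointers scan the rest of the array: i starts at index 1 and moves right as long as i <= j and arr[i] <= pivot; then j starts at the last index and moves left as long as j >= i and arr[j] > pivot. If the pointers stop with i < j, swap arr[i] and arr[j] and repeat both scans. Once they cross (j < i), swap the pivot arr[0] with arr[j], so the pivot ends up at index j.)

Hoare-style two-pointer partition with pivot = 1:

Initial array: [1, 19, 6, 29, 6, 24, 5]

Pointers start at i = 1, j = 6.
i ends at 1, j ends at 0: the pointers have crossed (j < i), so scanning stops.

j = 0, so swapping arr[0] with arr[j] leaves the pivot at position 0: [1, 19, 6, 29, 6, 24, 5]
Pivot position: 0

After partitioning with pivot 1, the array becomes [1, 19, 6, 29, 6, 24, 5]. The pivot is placed at index 0. All elements to the left of the pivot are <= 1, and all elements to the right are > 1.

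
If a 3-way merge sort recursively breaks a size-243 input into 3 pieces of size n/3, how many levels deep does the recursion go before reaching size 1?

For divide and conquer with division factor 3:

Problem sizes at each level:
Level 0: 243
Level 1: 81
Level 2: 27
Level 3: 9
Level 4: 3
Level 5: 1

The root is level 0 and the size-1 base case is level 5 (the tree spans levels 0 through 5, i.e. 6 levels counting the root), so the depth is the number of divisions: log_3(243) = 5

The recursion tree depth is log_3(243) = 5. At each level, the problem size is divided by 3, so it takes 5 divisions to reduce to a base case of size 1. The algorithm makes 3 recursive calls at each level.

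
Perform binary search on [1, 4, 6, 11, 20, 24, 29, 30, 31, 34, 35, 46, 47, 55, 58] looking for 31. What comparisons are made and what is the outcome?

Binary search for 31 in [1, 4, 6, 11, 20, 24, 29, 30, 31, 34, 35, 46, 47, 55, 58]:

lo=0, hi=14, mid=7, arr[mid]=30 -> 30 < 31, search right half
lo=8, hi=14, mid=11, arr[mid]=46 -> 46 > 31, search left half
lo=8, hi=10, mid=9, arr[mid]=34 -> 34 > 31, search left half
lo=8, hi=8, mid=8, arr[mid]=31 -> Found target at index 8!

Binary search finds 31 at index 8 after 4 comparisons. The search repeatedly halves the search space by comparing with the middle element.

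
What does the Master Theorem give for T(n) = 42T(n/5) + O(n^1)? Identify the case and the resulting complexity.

Master Theorem for T(n) = 42T(n/5) + O(n^1):

a = 42, b = 5, c = 1
log_b(a) = log_5(42) = 2.3223

Case 1: c = 1 < log_5(42) = 2.3223
T(n) = O(n^(log_5 42))

For T(n) = 42T(n/5) + O(n^1): log_5(42) = 2.3223. This is Case 1 of the Master Theorem (c < log_b(a), work dominated by leaves), giving O(n^(log_5 42)).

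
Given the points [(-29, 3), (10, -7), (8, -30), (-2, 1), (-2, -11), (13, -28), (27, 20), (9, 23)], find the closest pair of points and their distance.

Computing all pairwise distances among 8 points:

d((-29, 3), (10, -7)) = 40.2616
d((-29, 3), (8, -30)) = 49.5782
d((-29, 3), (-2, 1)) = 27.074
d((-29, 3), (-2, -11)) = 30.4138
d((-29, 3), (13, -28)) = 52.2015
d((-29, 3), (27, 20)) = 58.5235
d((-29, 3), (9, 23)) = 42.9418
d((10, -7), (8, -30)) = 23.0868
d((10, -7), (-2, 1)) = 14.4222
d((10, -7), (-2, -11)) = 12.6491
d((10, -7), (13, -28)) = 21.2132
d((10, -7), (27, 20)) = 31.9061
d((10, -7), (9, 23)) = 30.0167
d((8, -30), (-2, 1)) = 32.573
d((8, -30), (-2, -11)) = 21.4709
d((8, -30), (13, -28)) = 5.3852 <-- minimum
d((8, -30), (27, 20)) = 53.4883
d((8, -30), (9, 23)) = 53.0094
d((-2, 1), (-2, -11)) = 12.0
d((-2, 1), (13, -28)) = 32.6497
d((-2, 1), (27, 20)) = 34.6699
d((-2, 1), (9, 23)) = 24.5967
d((-2, -11), (13, -28)) = 22.6716
d((-2, -11), (27, 20)) = 42.45
d((-2, -11), (9, 23)) = 35.7351
d((13, -28), (27, 20)) = 50.0
d((13, -28), (9, 23)) = 51.1566
d((27, 20), (9, 23)) = 18.2483

Closest pair: (8, -30) and (13, -28) with distance 5.3852

The closest pair is (8, -30) and (13, -28) with Euclidean distance 5.3852. For 8 points, brute-force pairwise comparison is shown above. For large n, the divide-and-conquer algorithm (sort by x, recurse on halves, check the dividing strip) achieves O(n log n).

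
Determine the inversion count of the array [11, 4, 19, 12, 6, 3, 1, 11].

Finding inversions in [11, 4, 19, 12, 6, 3, 1, 11]:

(0, 1): arr[0]=11 > arr[1]=4
(0, 4): arr[0]=11 > arr[4]=6
(0, 5): arr[0]=11 > arr[5]=3
(0, 6): arr[0]=11 > arr[6]=1
(1, 5): arr[1]=4 > arr[5]=3
(1, 6): arr[1]=4 > arr[6]=1
(2, 3): arr[2]=19 > arr[3]=12
(2, 4): arr[2]=19 > arr[4]=6
(2, 5): arr[2]=19 > arr[5]=3
(2, 6): arr[2]=19 > arr[6]=1
(2, 7): arr[2]=19 > arr[7]=11
(3, 4): arr[3]=12 > arr[4]=6
(3, 5): arr[3]=12 > arr[5]=3
(3, 6): arr[3]=12 > arr[6]=1
(3, 7): arr[3]=12 > arr[7]=11
(4, 5): arr[4]=6 > arr[5]=3
(4, 6): arr[4]=6 > arr[6]=1
(5, 6): arr[5]=3 > arr[6]=1

Total inversions: 18

The array has 18 inversion(s): (0,1), (0,4), (0,5), (0,6), (1,5), (1,6), (2,3), (2,4), (2,5), (2,6), (2,7), (3,4), (3,5), (3,6), (3,7), (4,5), (4,6), (5,6). Each pair (i,j) satisfies i < j and arr[i] > arr[j].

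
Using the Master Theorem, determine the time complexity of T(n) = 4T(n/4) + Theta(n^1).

Master Theorem for T(n) = 4T(n/4) + O(n^1):

a = 4, b = 4, c = 1
log_b(a) = log_4(4) = 1.0000

Case 2: c = 1 = log_4(4) = 1.0000
T(n) = O(n^1 log n) = O(n log n)

For T(n) = 4T(n/4) + O(n^1): log_4(4) = 1.0000. This is Case 2 of the Master Theorem (c = log_b(a), equal work at all levels), giving O(n log n).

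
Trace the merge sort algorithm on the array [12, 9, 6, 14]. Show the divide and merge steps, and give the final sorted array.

Merge sort trace:

Split: [12, 9, 6, 14] -> [12, 9] and [6, 14]
  Split: [12, 9] -> [12] and [9]
  Merge: [12] + [9] -> [9, 12]
  Split: [6, 14] -> [6] and [14]
  Merge: [6] + [14] -> [6, 14]
Merge: [9, 12] + [6, 14] -> [6, 9, 12, 14]

Final sorted array: [6, 9, 12, 14]

The merge sort proceeds by recursively splitting the array and merging sorted halves.
After all merges, the sorted array is [6, 9, 12, 14].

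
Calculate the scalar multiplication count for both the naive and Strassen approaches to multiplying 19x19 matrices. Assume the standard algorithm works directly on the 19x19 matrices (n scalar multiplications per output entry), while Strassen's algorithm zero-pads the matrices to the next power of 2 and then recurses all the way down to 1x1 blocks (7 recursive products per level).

Matrix multiplication for 19x19 matrices:

Strassen's algorithm requires power-of-2 dimensions. Pad 19x19 to 32x32 (next power of 2).

Standard algorithm: 19^3 = 6859 multiplications
Strassen's algorithm: 7^(log2(32)) = 7^5 = 16807 multiplications
Difference: 6859 - 16807 = -9948 (Strassen uses MORE here due to padding overhead — for small or just-over-power-of-2 n, padding can outweigh the per-level savings)

Standard: 6859 multiplications (19^3). Strassen: 16807 multiplications (7^5, after padding to 32x32). Strassen reduces 8 recursive multiplications to 7 at each level.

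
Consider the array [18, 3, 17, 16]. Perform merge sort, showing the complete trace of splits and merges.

Merge sort trace:

Split: [18, 3, 17, 16] -> [18, 3] and [17, 16]
  Split: [18, 3] -> [18] and [3]
  Merge: [18] + [3] -> [3, 18]
  Split: [17, 16] -> [17] and [16]
  Merge: [17] + [16] -> [16, 17]
Merge: [3, 18] + [16, 17] -> [3, 16, 17, 18]

Final sorted array: [3, 16, 17, 18]

The merge sort proceeds by recursively splitting the array and merging sorted halves.
After all merges, the sorted array is [3, 16, 17, 18].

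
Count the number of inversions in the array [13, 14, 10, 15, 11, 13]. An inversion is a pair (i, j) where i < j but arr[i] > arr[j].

Finding inversions in [13, 14, 10, 15, 11, 13]:

(0, 2): arr[0]=13 > arr[2]=10
(0, 4): arr[0]=13 > arr[4]=11
(1, 2): arr[1]=14 > arr[2]=10
(1, 4): arr[1]=14 > arr[4]=11
(1, 5): arr[1]=14 > arr[5]=13
(3, 4): arr[3]=15 > arr[4]=11
(3, 5): arr[3]=15 > arr[5]=13

Total inversions: 7

The array has 7 inversion(s): (0,2), (0,4), (1,2), (1,4), (1,5), (3,4), (3,5). Each pair (i,j) satisfies i < j and arr[i] > arr[j].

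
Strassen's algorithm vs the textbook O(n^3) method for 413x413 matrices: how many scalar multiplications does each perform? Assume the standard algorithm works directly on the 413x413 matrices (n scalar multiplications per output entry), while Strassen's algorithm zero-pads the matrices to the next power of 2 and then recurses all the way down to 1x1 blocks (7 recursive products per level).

Matrix multiplication for 413x413 matrices:

Strassen's algorithm requires power-of-2 dimensions. Pad 413x413 to 512x512 (next power of 2).

Standard algorithm: 413^3 = 70444997 multiplications
Strassen's algorithm: 7^(log2(512)) = 7^9 = 40353607 multiplications
Savings: 70444997 - 40353607 = 30091390 multiplications

Standard: 70444997 multiplications (413^3). Strassen: 40353607 multiplications (7^9, after padding to 512x512). Strassen reduces 8 recursive multiplications to 7 at each level.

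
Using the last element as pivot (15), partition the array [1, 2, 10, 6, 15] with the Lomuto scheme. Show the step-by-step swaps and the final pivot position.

Lomuto partition with pivot = 15:

Initial array: [1, 2, 10, 6, 15]

arr[0]=1 <= 15: swap with position 0, array becomes [1, 2, 10, 6, 15]
arr[1]=2 <= 15: swap with position 1, array becomes [1, 2, 10, 6, 15]
arr[2]=10 <= 15: swap with position 2, array becomes [1, 2, 10, 6, 15]
arr[3]=6 <= 15: swap with position 3, array becomes [1, 2, 10, 6, 15]

Place pivot at position 4: [1, 2, 10, 6, 15]
Pivot position: 4

After partitioning with pivot 15, the array becomes [1, 2, 10, 6, 15]. The pivot is placed at index 4. All elements to the left of the pivot are <= 15, and all elements to the right are > 15.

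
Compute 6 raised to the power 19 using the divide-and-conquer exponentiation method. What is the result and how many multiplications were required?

Computing 6^19 by squaring (build up from 6^1; each line after the first costs one multiplication):

6^1 = 6
6^2 = (6^1)^2 = 6^2 = 36
6^4 = (6^2)^2 = 36^2 = 1296
6^8 = (6^4)^2 = 1296^2 = 1679616
6^9 = 6 * 6^8 = 6 * 1679616 = 10077696
6^18 = (6^9)^2 = 10077696^2 = 101559956668416
6^19 = 6 * 6^18 = 6 * 101559956668416 = 609359740010496

Result: 609359740010496
Multiplications needed: 6 (6 lines after 6^1)

6^19 = 609359740010496. Using exponentiation by squaring, this requires 6 multiplications. The key idea: if the exponent is even, square the half-power; if odd, multiply by the base once.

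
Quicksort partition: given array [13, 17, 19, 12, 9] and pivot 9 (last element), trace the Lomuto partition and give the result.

Lomuto partition with pivot = 9:

Initial array: [13, 17, 19, 12, 9]

arr[0]=13 > 9: no swap
arr[1]=17 > 9: no swap
arr[2]=19 > 9: no swap
arr[3]=12 > 9: no swap

Place pivot at position 0: [9, 17, 19, 12, 13]
Pivot position: 0

After partitioning with pivot 9, the array becomes [9, 17, 19, 12, 13]. The pivot is placed at index 0. All elements to the left of the pivot are <= 9, and all elements to the right are > 9.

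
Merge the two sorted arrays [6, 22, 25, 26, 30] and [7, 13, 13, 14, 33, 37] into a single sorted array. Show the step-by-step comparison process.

Merging process:

Compare 6 vs 7: take 6 from left. Merged: [6]
Compare 22 vs 7: take 7 from right. Merged: [6, 7]
Compare 22 vs 13: take 13 from right. Merged: [6, 7, 13]
Compare 22 vs 13: take 13 from right. Merged: [6, 7, 13, 13]
Compare 22 vs 14: take 14 from right. Merged: [6, 7, 13, 13, 14]
Compare 22 vs 33: take 22 from left. Merged: [6, 7, 13, 13, 14, 22]
Compare 25 vs 33: take 25 from left. Merged: [6, 7, 13, 13, 14, 22, 25]
Compare 26 vs 33: take 26 from left. Merged: [6, 7, 13, 13, 14, 22, 25, 26]
Compare 30 vs 33: take 30 from left. Merged: [6, 7, 13, 13, 14, 22, 25, 26, 30]
Append remaining from right: [33, 37]. Merged: [6, 7, 13, 13, 14, 22, 25, 26, 30, 33, 37]

Final merged array: [6, 7, 13, 13, 14, 22, 25, 26, 30, 33, 37]
Total comparisons: 9

The merged array is [6, 7, 13, 13, 14, 22, 25, 26, 30, 33, 37], requiring 9 comparisons. The merge step runs in O(n) time where n is the total number of elements.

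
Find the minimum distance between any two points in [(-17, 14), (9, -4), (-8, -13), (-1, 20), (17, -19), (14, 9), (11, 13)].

Computing all pairwise distances among 7 points:

d((-17, 14), (9, -4)) = 31.6228
d((-17, 14), (-8, -13)) = 28.4605
d((-17, 14), (-1, 20)) = 17.088
d((-17, 14), (17, -19)) = 47.3814
d((-17, 14), (14, 9)) = 31.4006
d((-17, 14), (11, 13)) = 28.0179
d((9, -4), (-8, -13)) = 19.2354
d((9, -4), (-1, 20)) = 26.0
d((9, -4), (17, -19)) = 17.0
d((9, -4), (14, 9)) = 13.9284
d((9, -4), (11, 13)) = 17.1172
d((-8, -13), (-1, 20)) = 33.7343
d((-8, -13), (17, -19)) = 25.7099
d((-8, -13), (14, 9)) = 31.1127
d((-8, -13), (11, 13)) = 32.2025
d((-1, 20), (17, -19)) = 42.9535
d((-1, 20), (14, 9)) = 18.6011
d((-1, 20), (11, 13)) = 13.8924
d((17, -19), (14, 9)) = 28.1603
d((17, -19), (11, 13)) = 32.5576
d((14, 9), (11, 13)) = 5.0 <-- minimum

Closest pair: (14, 9) and (11, 13) with distance 5.0

The closest pair is (14, 9) and (11, 13) with Euclidean distance 5.0. For 7 points, brute-force pairwise comparison is shown above. For large n, the divide-and-conquer algorithm (sort by x, recurse on halves, check the dividing strip) achieves O(n log n).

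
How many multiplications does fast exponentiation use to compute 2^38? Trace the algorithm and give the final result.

Computing 2^38 by squaring (build up from 2^1; each line after the first costs one multiplication):

2^1 = 2
2^2 = (2^1)^2 = 2^2 = 4
2^4 = (2^2)^2 = 4^2 = 16
2^8 = (2^4)^2 = 16^2 = 256
2^9 = 2 * 2^8 = 2 * 256 = 512
2^18 = (2^9)^2 = 512^2 = 262144
2^19 = 2 * 2^18 = 2 * 262144 = 524288
2^38 = (2^19)^2 = 524288^2 = 274877906944

Result: 274877906944
Multiplications needed: 7 (7 lines after 2^1)

2^38 = 274877906944. Using exponentiation by squaring, this requires 7 multiplications. The key idea: if the exponent is even, square the half-power; if odd, multiply by the base once.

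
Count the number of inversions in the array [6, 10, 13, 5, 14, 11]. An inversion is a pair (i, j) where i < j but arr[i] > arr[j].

Finding inversions in [6, 10, 13, 5, 14, 11]:

(0, 3): arr[0]=6 > arr[3]=5
(1, 3): arr[1]=10 > arr[3]=5
(2, 3): arr[2]=13 > arr[3]=5
(2, 5): arr[2]=13 > arr[5]=11
(4, 5): arr[4]=14 > arr[5]=11

Total inversions: 5

The array has 5 inversion(s): (0,3), (1,3), (2,3), (2,5), (4,5). Each pair (i,j) satisfies i < j and arr[i] > arr[j].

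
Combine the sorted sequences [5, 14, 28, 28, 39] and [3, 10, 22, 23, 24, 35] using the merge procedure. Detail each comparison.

Merging process:

Compare 5 vs 3: take 3 from right. Merged: [3]
Compare 5 vs 10: take 5 from left. Merged: [3, 5]
Compare 14 vs 10: take 10 from right. Merged: [3, 5, 10]
Compare 14 vs 22: take 14 from left. Merged: [3, 5, 10, 14]
Compare 28 vs 22: take 22 from right. Merged: [3, 5, 10, 14, 22]
Compare 28 vs 23: take 23 from right. Merged: [3, 5, 10, 14, 22, 23]
Compare 28 vs 24: take 24 from right. Merged: [3, 5, 10, 14, 22, 23, 24]
Compare 28 vs 35: take 28 from left. Merged: [3, 5, 10, 14, 22, 23, 24, 28]
Compare 28 vs 35: take 28 from left. Merged: [3, 5, 10, 14, 22, 23, 24, 28, 28]
Compare 39 vs 35: take 35 from right. Merged: [3, 5, 10, 14, 22, 23, 24, 28, 28, 35]
Append remaining from left: [39]. Merged: [3, 5, 10, 14, 22, 23, 24, 28, 28, 35, 39]

Final merged array: [3, 5, 10, 14, 22, 23, 24, 28, 28, 35, 39]
Total comparisons: 10

The merged array is [3, 5, 10, 14, 22, 23, 24, 28, 28, 35, 39], requiring 10 comparisons. The merge step runs in O(n) time where n is the total number of elements.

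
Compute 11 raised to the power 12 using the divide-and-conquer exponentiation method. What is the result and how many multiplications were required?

Computing 11^12 by squaring (build up from 11^1; each line after the first costs one multiplication):

11^1 = 11
11^2 = (11^1)^2 = 11^2 = 121
11^3 = 11 * 11^2 = 11 * 121 = 1331
11^6 = (11^3)^2 = 1331^2 = 1771561
11^12 = (11^6)^2 = 1771561^2 = 3138428376721

Result: 3138428376721
Multiplications needed: 4 (4 lines after 11^1)

11^12 = 3138428376721. Using exponentiation by squaring, this requires 4 multiplications. The key idea: if the exponent is even, square the half-power; if odd, multiply by the base once.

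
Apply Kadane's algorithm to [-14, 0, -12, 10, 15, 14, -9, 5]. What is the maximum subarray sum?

Using Kadane's algorithm on [-14, 0, -12, 10, 15, 14, -9, 5]:

Scanning through the array:
Position 1 (value 0): max_ending_here = 0, max_so_far = 0
Position 2 (value -12): max_ending_here = -12, max_so_far = 0
Position 3 (value 10): max_ending_here = 10, max_so_far = 10
Position 4 (value 15): max_ending_here = 25, max_so_far = 25
Position 5 (value 14): max_ending_here = 39, max_so_far = 39
Position 6 (value -9): max_ending_here = 30, max_so_far = 39
Position 7 (value 5): max_ending_here = 35, max_so_far = 39

Maximum subarray: [10, 15, 14]
Maximum sum: 39

The maximum subarray is [10, 15, 14] with sum 39. This subarray runs from index 3 to index 5.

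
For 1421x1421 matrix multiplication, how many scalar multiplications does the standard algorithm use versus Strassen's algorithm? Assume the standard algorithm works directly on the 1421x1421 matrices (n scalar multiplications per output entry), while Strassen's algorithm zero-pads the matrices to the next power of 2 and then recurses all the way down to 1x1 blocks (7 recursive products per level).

Matrix multiplication for 1421x1421 matrices:

Strassen's algorithm requires power-of-2 dimensions. Pad 1421x1421 to 2048x2048 (next power of 2).

Standard algorithm: 1421^3 = 2869341461 multiplications
Strassen's algorithm: 7^(log2(2048)) = 7^11 = 1977326743 multiplications
Savings: 2869341461 - 1977326743 = 892014718 multiplications

Standard: 2869341461 multiplications (1421^3). Strassen: 1977326743 multiplications (7^11, after padding to 2048x2048). Strassen reduces 8 recursive multiplications to 7 at each level.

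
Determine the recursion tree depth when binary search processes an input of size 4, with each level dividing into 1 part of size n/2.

For divide and conquer with division factor 2:

Problem sizes at each level:
Level 0: 4
Level 1: 2
Level 2: 1

The root is level 0 and the size-1 base case is level 2 (the tree spans levels 0 through 2, i.e. 3 levels counting the root), so the depth is the number of divisions: log_2(4) = 2

The recursion tree depth is log_2(4) = 2. At each level, the problem size is divided by 2, so it takes 2 divisions to reduce to a base case of size 1. The algorithm makes 1 recursive call at each level.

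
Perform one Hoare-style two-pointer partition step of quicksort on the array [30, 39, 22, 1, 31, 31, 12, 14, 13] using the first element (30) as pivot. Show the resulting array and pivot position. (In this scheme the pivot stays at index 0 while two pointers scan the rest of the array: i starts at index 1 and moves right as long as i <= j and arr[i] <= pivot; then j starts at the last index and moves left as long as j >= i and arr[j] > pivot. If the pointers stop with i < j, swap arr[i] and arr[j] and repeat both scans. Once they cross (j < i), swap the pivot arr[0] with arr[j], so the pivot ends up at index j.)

Hoare-style two-pointer partition with pivot = 30:

Initial array: [30, 39, 22, 1, 31, 31, 12, 14, 13]

Pointers start at i = 1, j = 8.
i stops at index 1 (arr[1]=39 > 30), j stops at index 8 (arr[8]=13 <= 30): swap arr[1] and arr[8], array becomes [30, 13, 22, 1, 31, 31, 12, 14, 39]
i stops at index 4 (arr[4]=31 > 30), j stops at index 7 (arr[7]=14 <= 30): swap arr[4] and arr[7], array becomes [30, 13, 22, 1, 14, 31, 12, 31, 39]
i stops at index 5 (arr[5]=31 > 30), j stops at index 6 (arr[6]=12 <= 30): swap arr[5] and arr[6], array becomes [30, 13, 22, 1, 14, 12, 31, 31, 39]
i ends at 6, j ends at 5: the pointers have crossed (j < i), so scanning stops.

Swap pivot arr[0] with arr[5] to place pivot at position 5: [12, 13, 22, 1, 14, 30, 31, 31, 39]
Pivot position: 5

After partitioning with pivot 30, the array becomes [12, 13, 22, 1, 14, 30, 31, 31, 39]. The pivot is placed at index 5. All elements to the left of the pivot are <= 30, and all elements to the right are > 30.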